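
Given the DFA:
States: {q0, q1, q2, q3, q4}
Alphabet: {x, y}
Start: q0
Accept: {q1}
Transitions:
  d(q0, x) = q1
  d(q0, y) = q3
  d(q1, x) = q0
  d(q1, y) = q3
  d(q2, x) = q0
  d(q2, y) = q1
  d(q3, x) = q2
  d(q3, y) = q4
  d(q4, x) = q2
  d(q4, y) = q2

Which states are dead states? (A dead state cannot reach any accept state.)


Forward reachability from each state:
  q0 -> reaches accept state q1 (live)
  q1 -> reaches accept state q1 (live)
  q2 -> reaches accept state q1 (live)
  q3 -> reaches accept state q1 (live)
  q4 -> reaches accept state q1 (live)

None (all states can reach an accept state)


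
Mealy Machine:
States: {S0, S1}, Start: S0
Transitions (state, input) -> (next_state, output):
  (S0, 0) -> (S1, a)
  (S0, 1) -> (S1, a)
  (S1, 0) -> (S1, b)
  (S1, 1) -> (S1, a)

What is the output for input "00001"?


Step-by-step:
  (S0, 0) -> (S1, a)
  (S1, 0) -> (S1, b)
  (S1, 0) -> (S1, b)
  (S1, 0) -> (S1, b)
  (S1, 1) -> (S1, a)

"abbba"


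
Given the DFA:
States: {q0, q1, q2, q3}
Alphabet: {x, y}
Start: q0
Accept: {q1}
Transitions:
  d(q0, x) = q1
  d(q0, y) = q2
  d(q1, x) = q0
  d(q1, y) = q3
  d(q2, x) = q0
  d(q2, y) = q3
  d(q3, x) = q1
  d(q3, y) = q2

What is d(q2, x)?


Looking up transition d(q2, x)

q0


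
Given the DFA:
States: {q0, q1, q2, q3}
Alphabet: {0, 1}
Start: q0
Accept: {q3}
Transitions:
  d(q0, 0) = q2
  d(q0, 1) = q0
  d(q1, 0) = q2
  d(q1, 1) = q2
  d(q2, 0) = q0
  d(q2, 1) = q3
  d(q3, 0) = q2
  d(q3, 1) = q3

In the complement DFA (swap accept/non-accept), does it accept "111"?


Trace: q0 -> q0 -> q0 -> q0
Final: q0
Original accept: {q3}
Complement: q0 is not in original accept

Yes, complement accepts (original rejects)


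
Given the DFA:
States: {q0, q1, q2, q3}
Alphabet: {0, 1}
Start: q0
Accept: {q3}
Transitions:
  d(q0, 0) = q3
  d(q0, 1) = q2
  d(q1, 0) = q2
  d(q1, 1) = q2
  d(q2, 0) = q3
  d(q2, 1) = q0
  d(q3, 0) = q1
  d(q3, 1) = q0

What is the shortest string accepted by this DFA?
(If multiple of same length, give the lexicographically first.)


BFS by string length (lex-first path to each state shown):
  len 0: q0<-""
  len 1: q2<-"1", q3<-"0"
Found accept state at length 1.

"0"


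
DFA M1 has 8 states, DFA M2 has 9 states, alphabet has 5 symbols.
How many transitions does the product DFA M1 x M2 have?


Product DFA has 8 * 9 = 72 states.
Each has 5 transitions: 72 * 5 = 360

360


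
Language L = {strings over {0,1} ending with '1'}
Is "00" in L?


last symbol = '0'

No, "00" is not in L


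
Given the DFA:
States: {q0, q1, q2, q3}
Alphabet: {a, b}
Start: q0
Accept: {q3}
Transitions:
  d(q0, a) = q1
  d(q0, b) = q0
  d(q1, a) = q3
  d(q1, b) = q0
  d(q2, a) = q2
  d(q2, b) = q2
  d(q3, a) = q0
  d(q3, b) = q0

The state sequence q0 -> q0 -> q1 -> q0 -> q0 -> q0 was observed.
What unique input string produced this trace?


Trace back each transition to find the symbol:
  q0 --[b]--> q0
  q0 --[a]--> q1
  q1 --[b]--> q0
  q0 --[b]--> q0
  q0 --[b]--> q0

"babbb"


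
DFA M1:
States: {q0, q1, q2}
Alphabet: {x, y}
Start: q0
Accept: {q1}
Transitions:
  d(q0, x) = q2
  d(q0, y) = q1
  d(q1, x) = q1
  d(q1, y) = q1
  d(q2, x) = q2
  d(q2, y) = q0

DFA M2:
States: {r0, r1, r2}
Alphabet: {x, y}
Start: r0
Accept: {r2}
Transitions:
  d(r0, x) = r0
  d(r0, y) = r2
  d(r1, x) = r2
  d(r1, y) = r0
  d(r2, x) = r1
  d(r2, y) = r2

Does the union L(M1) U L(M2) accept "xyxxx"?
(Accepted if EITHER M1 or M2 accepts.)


M1: final=q2 accepted=False
M2: final=r1 accepted=False

No, union rejects (neither accepts)


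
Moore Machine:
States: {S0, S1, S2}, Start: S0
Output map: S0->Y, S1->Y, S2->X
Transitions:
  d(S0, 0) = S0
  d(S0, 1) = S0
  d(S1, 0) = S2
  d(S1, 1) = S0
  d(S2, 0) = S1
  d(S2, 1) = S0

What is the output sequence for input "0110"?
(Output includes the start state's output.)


Start: S0 (output Y)
  --0--> S0 (output Y)
  --1--> S0 (output Y)
  --1--> S0 (output Y)
  --0--> S0 (output Y)

"YYYYY"


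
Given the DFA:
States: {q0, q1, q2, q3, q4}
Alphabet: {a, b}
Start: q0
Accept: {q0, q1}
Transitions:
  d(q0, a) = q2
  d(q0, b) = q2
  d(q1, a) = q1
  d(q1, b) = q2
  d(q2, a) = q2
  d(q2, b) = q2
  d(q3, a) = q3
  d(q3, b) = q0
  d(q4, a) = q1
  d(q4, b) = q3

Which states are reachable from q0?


BFS from q0:
  layer 0: {q0}
  layer 1: {q2}

{q0, q2}


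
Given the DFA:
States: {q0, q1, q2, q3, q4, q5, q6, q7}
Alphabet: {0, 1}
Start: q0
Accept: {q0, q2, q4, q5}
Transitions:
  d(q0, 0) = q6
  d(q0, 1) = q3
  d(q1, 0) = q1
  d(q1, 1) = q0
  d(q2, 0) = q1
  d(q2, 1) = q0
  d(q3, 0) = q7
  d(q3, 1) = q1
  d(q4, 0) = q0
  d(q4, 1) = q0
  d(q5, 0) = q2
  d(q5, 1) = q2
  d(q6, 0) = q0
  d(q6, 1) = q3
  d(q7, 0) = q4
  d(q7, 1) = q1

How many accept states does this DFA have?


Accept states listed: {q0, q2, q4, q5}
Counting: q0(1) q2(2) q4(3) q5(4)

4


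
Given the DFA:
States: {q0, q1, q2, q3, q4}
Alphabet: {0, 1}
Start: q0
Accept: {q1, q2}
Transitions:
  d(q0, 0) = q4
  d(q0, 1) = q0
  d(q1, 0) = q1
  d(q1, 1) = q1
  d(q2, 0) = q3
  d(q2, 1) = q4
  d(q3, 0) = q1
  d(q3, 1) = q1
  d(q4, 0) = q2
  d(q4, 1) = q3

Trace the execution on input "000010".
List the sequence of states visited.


Input: 000010
d(q0, 0) = q4
d(q4, 0) = q2
d(q2, 0) = q3
d(q3, 0) = q1
d(q1, 1) = q1
d(q1, 0) = q1


q0 -> q4 -> q2 -> q3 -> q1 -> q1 -> q1


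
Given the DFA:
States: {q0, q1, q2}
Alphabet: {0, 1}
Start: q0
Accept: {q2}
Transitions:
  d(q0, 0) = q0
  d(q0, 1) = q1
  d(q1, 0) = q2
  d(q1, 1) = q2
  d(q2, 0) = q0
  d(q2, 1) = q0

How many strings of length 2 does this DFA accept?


Enumerating all length-2 strings:
  "00" -> q0 [reject]
  "01" -> q1 [reject]
  "10" -> q2 [accept]
  "11" -> q2 [accept]

2 out of 4


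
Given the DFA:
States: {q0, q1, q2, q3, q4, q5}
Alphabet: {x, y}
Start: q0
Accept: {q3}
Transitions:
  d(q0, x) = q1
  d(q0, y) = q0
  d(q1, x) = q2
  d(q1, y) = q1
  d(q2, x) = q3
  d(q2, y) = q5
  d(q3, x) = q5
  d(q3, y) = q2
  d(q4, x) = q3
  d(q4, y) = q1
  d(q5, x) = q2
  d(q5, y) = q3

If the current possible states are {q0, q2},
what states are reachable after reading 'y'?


Apply transition on 'y' from each current state:
  d(q0, y) = q0
  d(q2, y) = q5

{q0, q5}


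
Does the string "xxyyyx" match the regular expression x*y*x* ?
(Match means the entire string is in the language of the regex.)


|string| = 6; first = 'x'; last = 'x'

Yes, "xxyyyx" matches x*y*x*


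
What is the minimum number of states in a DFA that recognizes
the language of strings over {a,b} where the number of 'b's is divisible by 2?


States track (count of 'b') mod 2.
Need 2 states: one per remainder 0..1; accept = remainder 0.

2


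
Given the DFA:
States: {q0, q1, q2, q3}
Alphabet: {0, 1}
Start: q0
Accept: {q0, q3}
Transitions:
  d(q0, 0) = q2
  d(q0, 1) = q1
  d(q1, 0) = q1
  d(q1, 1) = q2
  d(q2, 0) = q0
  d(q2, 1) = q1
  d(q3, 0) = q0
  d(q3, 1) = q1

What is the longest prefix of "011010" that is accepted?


Run the DFA, marking each prefix where the state is accepting:
  "" -> q0 [accept]
  "0" -> q2 [reject]
  "01" -> q1 [reject]
  "011" -> q2 [reject]
  "0110" -> q0 [accept]
  "01101" -> q1 [reject]
  "011010" -> q1 [reject]

"0110"


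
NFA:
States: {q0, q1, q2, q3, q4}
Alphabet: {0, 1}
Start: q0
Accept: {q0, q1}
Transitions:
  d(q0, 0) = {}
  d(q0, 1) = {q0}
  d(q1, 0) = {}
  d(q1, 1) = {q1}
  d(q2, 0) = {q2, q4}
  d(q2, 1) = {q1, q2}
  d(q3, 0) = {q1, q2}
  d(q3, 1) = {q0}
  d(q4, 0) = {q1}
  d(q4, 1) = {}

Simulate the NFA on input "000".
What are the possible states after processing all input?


Start: {q0}
  --0--> {}
  --0--> {}
  --0--> {}

{} (empty set, no valid transitions)


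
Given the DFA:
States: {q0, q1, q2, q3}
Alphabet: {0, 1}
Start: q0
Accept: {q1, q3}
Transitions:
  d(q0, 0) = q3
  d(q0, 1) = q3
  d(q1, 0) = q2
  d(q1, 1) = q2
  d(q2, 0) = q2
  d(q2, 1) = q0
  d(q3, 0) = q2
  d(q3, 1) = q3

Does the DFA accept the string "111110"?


Trace: q0 -> q3 -> q3 -> q3 -> q3 -> q3 -> q2
Final state: q2
Accept states: {q1, q3}

No, rejected (final state q2 is not an accept state)


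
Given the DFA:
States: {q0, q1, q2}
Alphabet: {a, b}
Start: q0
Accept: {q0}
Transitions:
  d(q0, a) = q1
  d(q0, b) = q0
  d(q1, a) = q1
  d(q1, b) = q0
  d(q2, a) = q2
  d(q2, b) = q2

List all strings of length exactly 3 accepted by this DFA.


All strings of length 3: 8 total
Accepted: 4

"aab", "abb", "bab", "bbb"


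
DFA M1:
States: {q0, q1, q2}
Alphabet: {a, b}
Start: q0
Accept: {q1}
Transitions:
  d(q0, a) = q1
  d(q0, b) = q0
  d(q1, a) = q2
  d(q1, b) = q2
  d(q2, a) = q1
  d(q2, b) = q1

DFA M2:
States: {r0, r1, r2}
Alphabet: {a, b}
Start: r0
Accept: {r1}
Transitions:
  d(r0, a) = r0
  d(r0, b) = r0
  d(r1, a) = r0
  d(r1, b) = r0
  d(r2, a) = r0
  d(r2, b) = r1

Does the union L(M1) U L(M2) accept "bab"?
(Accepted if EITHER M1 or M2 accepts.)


M1: final=q2 accepted=False
M2: final=r0 accepted=False

No, union rejects (neither accepts)


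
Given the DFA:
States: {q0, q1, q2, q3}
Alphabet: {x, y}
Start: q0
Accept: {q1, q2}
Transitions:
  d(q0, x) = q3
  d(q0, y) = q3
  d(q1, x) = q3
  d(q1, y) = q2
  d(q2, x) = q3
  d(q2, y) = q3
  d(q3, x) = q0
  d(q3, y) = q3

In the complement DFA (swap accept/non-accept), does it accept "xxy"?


Trace: q0 -> q3 -> q0 -> q3
Final: q3
Original accept: {q1, q2}
Complement: q3 is not in original accept

Yes, complement accepts (original rejects)


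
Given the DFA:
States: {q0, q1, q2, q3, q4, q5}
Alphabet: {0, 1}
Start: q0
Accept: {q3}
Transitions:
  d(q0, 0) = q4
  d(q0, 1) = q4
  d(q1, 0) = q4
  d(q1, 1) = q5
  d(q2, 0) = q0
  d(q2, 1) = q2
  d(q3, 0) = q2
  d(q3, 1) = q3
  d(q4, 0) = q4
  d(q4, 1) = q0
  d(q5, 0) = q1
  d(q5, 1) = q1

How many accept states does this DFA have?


Accept states listed: {q3}
Counting: q3(1)

1


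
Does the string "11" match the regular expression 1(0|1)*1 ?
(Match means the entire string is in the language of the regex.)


|string| = 2; first = '1'; last = '1'

Yes, "11" matches 1(0|1)*1


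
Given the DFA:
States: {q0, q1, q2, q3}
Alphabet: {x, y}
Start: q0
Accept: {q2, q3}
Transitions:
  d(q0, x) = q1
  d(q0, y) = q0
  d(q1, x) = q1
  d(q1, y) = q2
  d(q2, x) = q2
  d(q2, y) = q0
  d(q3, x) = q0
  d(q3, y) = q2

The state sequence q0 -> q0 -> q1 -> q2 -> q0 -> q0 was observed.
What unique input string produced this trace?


Trace back each transition to find the symbol:
  q0 --[y]--> q0
  q0 --[x]--> q1
  q1 --[y]--> q2
  q2 --[y]--> q0
  q0 --[y]--> q0

"yxyyy"


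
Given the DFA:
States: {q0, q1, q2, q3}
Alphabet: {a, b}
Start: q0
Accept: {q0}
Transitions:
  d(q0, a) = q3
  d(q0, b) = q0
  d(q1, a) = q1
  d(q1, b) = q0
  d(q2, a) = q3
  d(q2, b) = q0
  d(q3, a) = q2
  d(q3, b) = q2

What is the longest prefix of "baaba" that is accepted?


Run the DFA, marking each prefix where the state is accepting:
  "" -> q0 [accept]
  "b" -> q0 [accept]
  "ba" -> q3 [reject]
  "baa" -> q2 [reject]
  "baab" -> q0 [accept]
  "baaba" -> q3 [reject]

"baab"


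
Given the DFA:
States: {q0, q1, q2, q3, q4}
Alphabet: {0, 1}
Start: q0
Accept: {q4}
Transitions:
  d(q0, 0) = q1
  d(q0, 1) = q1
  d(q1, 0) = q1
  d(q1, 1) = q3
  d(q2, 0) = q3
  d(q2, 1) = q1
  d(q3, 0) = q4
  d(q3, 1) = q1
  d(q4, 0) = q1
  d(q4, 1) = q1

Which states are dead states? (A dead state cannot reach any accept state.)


Forward reachability from each state:
  q0 -> reaches accept state q4 (live)
  q1 -> reaches accept state q4 (live)
  q2 -> reaches accept state q4 (live)
  q3 -> reaches accept state q4 (live)
  q4 -> reaches accept state q4 (live)

None (all states can reach an accept state)


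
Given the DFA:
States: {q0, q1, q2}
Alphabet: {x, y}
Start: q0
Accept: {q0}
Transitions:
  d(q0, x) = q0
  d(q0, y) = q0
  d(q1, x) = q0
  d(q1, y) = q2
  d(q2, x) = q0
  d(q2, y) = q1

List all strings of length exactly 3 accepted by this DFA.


All strings of length 3: 8 total
Accepted: 8

"xxx", "xxy", "xyx", "xyy", "yxx", "yxy", "yyx", "yyy"


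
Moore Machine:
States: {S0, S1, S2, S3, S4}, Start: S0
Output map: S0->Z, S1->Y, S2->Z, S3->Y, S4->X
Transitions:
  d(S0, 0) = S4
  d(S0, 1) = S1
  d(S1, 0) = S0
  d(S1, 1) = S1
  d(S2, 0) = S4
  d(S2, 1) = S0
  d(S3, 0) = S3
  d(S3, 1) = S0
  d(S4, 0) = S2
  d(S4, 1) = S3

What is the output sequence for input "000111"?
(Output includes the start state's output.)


Start: S0 (output Z)
  --0--> S4 (output X)
  --0--> S2 (output Z)
  --0--> S4 (output X)
  --1--> S3 (output Y)
  --1--> S0 (output Z)
  --1--> S1 (output Y)

"ZXZXYZY"


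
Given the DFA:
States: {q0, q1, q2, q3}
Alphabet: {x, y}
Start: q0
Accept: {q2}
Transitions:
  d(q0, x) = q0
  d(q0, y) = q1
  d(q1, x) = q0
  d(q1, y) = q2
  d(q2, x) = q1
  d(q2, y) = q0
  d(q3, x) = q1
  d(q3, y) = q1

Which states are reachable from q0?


BFS from q0:
  layer 0: {q0}
  layer 1: {q1}
  layer 2: {q2}

{q0, q1, q2}


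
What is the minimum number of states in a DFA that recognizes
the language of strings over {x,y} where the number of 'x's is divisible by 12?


States track (count of 'x') mod 12.
Need 12 states: one per remainder 0..11; accept = remainder 0.

12


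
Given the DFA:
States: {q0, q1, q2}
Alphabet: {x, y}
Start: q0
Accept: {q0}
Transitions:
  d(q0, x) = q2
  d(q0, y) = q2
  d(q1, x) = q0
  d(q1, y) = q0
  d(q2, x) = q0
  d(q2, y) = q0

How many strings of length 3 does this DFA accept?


Enumerating all length-3 strings:
  "xxx" -> q2 [reject]
  "xxy" -> q2 [reject]
  "xyx" -> q2 [reject]
  "xyy" -> q2 [reject]
  "yxx" -> q2 [reject]
  "yxy" -> q2 [reject]
  "yyx" -> q2 [reject]
  "yyy" -> q2 [reject]

0 out of 8


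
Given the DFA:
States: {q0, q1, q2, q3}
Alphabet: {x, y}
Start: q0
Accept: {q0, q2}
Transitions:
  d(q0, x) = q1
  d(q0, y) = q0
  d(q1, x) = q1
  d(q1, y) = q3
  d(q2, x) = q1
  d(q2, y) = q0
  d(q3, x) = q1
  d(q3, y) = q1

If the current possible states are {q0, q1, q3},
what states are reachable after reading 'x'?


Apply transition on 'x' from each current state:
  d(q0, x) = q1
  d(q1, x) = q1
  d(q3, x) = q1

{q1}


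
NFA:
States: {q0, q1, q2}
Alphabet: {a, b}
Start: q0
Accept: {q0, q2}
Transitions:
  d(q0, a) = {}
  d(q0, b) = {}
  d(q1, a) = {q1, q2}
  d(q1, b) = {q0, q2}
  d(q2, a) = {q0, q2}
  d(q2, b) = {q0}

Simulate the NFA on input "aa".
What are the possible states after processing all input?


Start: {q0}
  --a--> {}
  --a--> {}

{} (empty set, no valid transitions)


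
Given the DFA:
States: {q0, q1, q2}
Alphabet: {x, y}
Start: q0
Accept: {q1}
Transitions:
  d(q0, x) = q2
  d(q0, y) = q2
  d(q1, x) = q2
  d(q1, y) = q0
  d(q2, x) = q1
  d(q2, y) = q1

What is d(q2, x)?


Looking up transition d(q2, x)

q1


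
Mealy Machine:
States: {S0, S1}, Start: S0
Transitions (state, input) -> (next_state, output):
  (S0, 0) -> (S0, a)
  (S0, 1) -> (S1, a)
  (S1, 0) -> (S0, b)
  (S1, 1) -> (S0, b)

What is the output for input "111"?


Step-by-step:
  (S0, 1) -> (S1, a)
  (S1, 1) -> (S0, b)
  (S0, 1) -> (S1, a)

"aba"


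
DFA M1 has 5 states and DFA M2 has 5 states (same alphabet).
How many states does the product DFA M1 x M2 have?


Product construction pairs every M1 state with every M2 state.
5 * 5 = 25

25


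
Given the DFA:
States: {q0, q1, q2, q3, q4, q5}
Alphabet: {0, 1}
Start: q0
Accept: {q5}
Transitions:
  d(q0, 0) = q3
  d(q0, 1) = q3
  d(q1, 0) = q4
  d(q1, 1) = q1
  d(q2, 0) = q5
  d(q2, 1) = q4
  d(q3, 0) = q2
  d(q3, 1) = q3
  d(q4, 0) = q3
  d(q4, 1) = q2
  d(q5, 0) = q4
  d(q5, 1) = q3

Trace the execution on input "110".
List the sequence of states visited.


Input: 110
d(q0, 1) = q3
d(q3, 1) = q3
d(q3, 0) = q2


q0 -> q3 -> q3 -> q2


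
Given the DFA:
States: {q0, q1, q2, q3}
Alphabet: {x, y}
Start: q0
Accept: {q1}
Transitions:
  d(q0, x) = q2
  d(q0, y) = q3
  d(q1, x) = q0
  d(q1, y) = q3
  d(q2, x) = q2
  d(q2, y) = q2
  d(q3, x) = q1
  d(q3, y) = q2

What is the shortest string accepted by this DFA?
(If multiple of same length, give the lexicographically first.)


BFS by string length (lex-first path to each state shown):
  len 0: q0<-""
  len 1: q2<-"x", q3<-"y"
  len 2: q1<-"yx", q2<-"xx"
Found accept state at length 2.

"yx"


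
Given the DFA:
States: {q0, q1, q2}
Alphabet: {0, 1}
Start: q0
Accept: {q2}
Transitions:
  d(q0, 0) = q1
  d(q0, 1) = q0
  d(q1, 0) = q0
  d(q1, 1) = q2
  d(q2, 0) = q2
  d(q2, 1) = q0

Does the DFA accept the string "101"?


Trace: q0 -> q0 -> q1 -> q2
Final state: q2
Accept states: {q2}

Yes, accepted (final state q2 is an accept state)


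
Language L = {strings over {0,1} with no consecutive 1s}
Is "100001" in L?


'11' does not occur

Yes, "100001" is in L


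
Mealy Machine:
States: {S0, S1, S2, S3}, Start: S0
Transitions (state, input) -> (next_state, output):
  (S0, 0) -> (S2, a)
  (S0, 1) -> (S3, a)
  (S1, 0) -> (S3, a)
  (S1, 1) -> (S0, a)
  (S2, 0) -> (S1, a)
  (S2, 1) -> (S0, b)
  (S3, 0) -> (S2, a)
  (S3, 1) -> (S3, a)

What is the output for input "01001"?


Step-by-step:
  (S0, 0) -> (S2, a)
  (S2, 1) -> (S0, b)
  (S0, 0) -> (S2, a)
  (S2, 0) -> (S1, a)
  (S1, 1) -> (S0, a)

"abaaa"


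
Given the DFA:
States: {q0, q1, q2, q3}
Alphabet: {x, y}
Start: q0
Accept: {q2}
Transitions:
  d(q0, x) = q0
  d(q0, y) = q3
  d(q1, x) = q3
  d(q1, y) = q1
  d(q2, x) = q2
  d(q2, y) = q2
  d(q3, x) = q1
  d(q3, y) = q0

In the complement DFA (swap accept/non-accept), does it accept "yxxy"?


Trace: q0 -> q3 -> q1 -> q3 -> q0
Final: q0
Original accept: {q2}
Complement: q0 is not in original accept

Yes, complement accepts (original rejects)


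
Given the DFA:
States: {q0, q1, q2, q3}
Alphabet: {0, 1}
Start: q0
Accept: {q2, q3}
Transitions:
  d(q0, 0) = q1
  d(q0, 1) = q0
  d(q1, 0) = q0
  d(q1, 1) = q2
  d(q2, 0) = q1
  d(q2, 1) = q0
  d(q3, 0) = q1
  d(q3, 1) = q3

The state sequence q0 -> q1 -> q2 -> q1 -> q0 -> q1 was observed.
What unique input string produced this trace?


Trace back each transition to find the symbol:
  q0 --[0]--> q1
  q1 --[1]--> q2
  q2 --[0]--> q1
  q1 --[0]--> q0
  q0 --[0]--> q1

"01000"


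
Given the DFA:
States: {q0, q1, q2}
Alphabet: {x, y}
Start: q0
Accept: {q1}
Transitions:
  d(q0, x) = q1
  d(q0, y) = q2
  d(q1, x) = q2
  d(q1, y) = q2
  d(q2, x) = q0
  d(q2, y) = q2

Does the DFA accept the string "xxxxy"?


Trace: q0 -> q1 -> q2 -> q0 -> q1 -> q2
Final state: q2
Accept states: {q1}

No, rejected (final state q2 is not an accept state)


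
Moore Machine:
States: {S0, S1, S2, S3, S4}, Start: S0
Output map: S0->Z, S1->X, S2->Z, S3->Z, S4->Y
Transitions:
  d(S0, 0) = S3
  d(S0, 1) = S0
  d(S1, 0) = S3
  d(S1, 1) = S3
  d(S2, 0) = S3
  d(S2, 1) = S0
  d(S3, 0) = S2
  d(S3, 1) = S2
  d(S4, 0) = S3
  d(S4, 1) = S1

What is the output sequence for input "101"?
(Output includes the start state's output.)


Start: S0 (output Z)
  --1--> S0 (output Z)
  --0--> S3 (output Z)
  --1--> S2 (output Z)

"ZZZZ"


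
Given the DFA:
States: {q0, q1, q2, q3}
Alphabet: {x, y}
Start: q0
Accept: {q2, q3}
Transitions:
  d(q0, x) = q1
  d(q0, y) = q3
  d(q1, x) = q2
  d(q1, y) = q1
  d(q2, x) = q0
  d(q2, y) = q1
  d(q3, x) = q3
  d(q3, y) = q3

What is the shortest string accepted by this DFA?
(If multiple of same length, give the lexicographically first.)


BFS by string length (lex-first path to each state shown):
  len 0: q0<-""
  len 1: q1<-"x", q3<-"y"
Found accept state at length 1.

"y"


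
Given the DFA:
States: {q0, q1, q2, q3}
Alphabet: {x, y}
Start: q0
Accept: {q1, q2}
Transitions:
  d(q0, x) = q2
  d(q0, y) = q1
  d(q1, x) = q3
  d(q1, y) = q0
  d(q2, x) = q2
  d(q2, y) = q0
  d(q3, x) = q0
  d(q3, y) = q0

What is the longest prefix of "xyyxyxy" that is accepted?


Run the DFA, marking each prefix where the state is accepting:
  "" -> q0 [reject]
  "x" -> q2 [accept]
  "xy" -> q0 [reject]
  "xyy" -> q1 [accept]
  "xyyx" -> q3 [reject]
  "xyyxy" -> q0 [reject]
  "xyyxyx" -> q2 [accept]
  "xyyxyxy" -> q0 [reject]

"xyyxyx"


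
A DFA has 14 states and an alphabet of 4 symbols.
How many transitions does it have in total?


Each state has exactly one transition per symbol.
14 * 4 = 56

56


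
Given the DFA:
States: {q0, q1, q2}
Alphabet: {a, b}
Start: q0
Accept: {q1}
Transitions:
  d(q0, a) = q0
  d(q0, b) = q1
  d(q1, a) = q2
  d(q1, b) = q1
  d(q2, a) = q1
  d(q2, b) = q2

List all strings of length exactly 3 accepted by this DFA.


All strings of length 3: 8 total
Accepted: 4

"aab", "abb", "baa", "bbb"


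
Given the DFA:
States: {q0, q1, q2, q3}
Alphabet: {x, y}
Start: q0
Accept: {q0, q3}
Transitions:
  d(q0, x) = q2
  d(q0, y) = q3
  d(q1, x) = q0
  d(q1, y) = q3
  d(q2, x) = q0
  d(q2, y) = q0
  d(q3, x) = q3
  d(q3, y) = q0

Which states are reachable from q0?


BFS from q0:
  layer 0: {q0}
  layer 1: {q2, q3}

{q0, q2, q3}


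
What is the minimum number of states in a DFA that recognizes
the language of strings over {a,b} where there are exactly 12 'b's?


States: count = 0, 1, ..., 12 (that's 13 states), plus a dead state for count > 12.
Total: 13 + 1 = 14. Accept = count-12 state.

14


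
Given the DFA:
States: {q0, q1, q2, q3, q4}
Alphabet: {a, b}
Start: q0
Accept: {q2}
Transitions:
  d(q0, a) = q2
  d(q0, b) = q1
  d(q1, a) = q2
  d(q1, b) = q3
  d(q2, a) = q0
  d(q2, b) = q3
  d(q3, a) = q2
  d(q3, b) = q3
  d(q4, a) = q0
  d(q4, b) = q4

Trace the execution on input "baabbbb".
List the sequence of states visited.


Input: baabbbb
d(q0, b) = q1
d(q1, a) = q2
d(q2, a) = q0
d(q0, b) = q1
d(q1, b) = q3
d(q3, b) = q3
d(q3, b) = q3


q0 -> q1 -> q2 -> q0 -> q1 -> q3 -> q3 -> q3


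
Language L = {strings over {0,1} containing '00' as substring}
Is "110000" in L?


'00' occurs at index 2

Yes, "110000" is in L


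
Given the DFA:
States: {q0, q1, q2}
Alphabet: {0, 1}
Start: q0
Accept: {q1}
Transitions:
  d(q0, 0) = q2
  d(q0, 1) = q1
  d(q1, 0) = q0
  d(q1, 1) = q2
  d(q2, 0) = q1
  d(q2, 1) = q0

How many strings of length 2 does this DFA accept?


Enumerating all length-2 strings:
  "00" -> q1 [accept]
  "01" -> q0 [reject]
  "10" -> q0 [reject]
  "11" -> q2 [reject]

1 out of 4


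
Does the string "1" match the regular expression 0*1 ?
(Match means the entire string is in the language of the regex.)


|string| = 1; first = '1'; last = '1'

Yes, "1" matches 0*1


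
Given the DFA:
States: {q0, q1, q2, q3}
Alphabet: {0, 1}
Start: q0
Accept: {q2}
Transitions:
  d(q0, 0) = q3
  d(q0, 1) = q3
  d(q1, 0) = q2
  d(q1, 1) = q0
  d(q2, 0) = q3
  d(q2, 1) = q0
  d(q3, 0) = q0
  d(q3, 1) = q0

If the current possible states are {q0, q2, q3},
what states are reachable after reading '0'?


Apply transition on '0' from each current state:
  d(q0, 0) = q3
  d(q2, 0) = q3
  d(q3, 0) = q0

{q0, q3}


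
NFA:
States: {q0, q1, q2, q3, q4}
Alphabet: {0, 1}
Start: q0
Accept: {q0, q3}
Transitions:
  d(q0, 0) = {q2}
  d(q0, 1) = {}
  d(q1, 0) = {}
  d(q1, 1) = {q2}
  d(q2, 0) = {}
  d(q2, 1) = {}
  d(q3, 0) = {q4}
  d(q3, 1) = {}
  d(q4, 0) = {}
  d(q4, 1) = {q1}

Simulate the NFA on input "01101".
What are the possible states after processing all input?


Start: {q0}
  --0--> {q2}
  --1--> {}
  --1--> {}
  --0--> {}
  --1--> {}

{} (empty set, no valid transitions)


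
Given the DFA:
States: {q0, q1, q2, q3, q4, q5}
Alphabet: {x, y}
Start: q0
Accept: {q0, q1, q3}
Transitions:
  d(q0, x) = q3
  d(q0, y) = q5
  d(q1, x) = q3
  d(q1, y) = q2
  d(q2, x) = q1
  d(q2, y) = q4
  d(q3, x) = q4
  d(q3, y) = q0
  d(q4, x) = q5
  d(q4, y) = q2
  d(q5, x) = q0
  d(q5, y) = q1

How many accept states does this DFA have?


Accept states listed: {q0, q1, q3}
Counting: q0(1) q1(2) q3(3)

3


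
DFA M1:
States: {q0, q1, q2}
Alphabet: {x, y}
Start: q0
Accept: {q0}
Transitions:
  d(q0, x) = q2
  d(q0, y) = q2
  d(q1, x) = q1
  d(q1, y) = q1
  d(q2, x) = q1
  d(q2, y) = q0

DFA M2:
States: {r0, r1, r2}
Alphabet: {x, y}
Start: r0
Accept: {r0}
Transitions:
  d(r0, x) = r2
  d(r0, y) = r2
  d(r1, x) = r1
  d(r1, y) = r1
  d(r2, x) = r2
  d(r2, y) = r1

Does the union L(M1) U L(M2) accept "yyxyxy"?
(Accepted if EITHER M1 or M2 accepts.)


M1: final=q0 accepted=True
M2: final=r1 accepted=False

Yes, union accepts


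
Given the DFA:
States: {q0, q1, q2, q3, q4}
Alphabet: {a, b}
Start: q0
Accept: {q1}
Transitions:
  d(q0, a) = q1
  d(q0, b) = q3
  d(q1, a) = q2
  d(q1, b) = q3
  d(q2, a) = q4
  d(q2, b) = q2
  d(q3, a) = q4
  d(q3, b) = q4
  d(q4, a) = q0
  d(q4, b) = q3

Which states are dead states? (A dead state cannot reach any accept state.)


Forward reachability from each state:
  q0 -> reaches accept state q1 (live)
  q1 -> reaches accept state q1 (live)
  q2 -> reaches accept state q1 (live)
  q3 -> reaches accept state q1 (live)
  q4 -> reaches accept state q1 (live)

None (all states can reach an accept state)


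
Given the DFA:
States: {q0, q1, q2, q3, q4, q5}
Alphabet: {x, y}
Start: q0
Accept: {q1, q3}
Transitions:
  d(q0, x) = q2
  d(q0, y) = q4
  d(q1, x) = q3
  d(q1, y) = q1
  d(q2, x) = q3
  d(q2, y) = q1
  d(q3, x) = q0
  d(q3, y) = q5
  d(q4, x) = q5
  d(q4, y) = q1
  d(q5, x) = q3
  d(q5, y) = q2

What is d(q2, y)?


Looking up transition d(q2, y)

q1


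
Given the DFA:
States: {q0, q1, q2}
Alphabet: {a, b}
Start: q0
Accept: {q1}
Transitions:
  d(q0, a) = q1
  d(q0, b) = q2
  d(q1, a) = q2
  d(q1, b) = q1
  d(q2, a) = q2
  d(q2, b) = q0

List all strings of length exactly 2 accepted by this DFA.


All strings of length 2: 4 total
Accepted: 1

"ab"


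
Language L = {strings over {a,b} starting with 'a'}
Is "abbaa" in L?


first symbol = 'a'

Yes, "abbaa" is in L


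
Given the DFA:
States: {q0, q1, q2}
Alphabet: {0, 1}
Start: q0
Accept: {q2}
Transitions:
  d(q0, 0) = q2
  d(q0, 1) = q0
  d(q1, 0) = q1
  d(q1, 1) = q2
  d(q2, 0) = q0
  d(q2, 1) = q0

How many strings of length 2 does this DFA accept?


Enumerating all length-2 strings:
  "00" -> q0 [reject]
  "01" -> q0 [reject]
  "10" -> q2 [accept]
  "11" -> q0 [reject]

1 out of 4


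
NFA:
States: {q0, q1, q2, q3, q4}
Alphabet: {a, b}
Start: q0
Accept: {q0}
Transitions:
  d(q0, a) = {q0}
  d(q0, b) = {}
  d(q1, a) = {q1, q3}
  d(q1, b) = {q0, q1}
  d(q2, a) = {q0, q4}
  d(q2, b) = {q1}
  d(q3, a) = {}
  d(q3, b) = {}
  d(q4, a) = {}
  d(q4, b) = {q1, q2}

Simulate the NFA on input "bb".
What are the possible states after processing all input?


Start: {q0}
  --b--> {}
  --b--> {}

{} (empty set, no valid transitions)


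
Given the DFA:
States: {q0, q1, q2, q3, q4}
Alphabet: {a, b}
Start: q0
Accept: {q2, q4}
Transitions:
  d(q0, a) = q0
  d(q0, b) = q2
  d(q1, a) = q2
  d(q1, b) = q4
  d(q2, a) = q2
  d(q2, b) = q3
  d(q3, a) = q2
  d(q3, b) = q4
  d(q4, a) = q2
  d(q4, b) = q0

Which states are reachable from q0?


BFS from q0:
  layer 0: {q0}
  layer 1: {q2}
  layer 2: {q3}
  layer 3: {q4}

{q0, q2, q3, q4}


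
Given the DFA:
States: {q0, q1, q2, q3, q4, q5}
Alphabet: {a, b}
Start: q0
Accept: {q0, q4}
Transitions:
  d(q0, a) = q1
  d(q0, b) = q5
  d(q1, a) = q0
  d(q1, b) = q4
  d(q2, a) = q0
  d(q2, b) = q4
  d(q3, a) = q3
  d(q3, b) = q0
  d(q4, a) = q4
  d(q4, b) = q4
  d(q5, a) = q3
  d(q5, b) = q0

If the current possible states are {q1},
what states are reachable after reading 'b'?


Apply transition on 'b' from each current state:
  d(q1, b) = q4

{q4}


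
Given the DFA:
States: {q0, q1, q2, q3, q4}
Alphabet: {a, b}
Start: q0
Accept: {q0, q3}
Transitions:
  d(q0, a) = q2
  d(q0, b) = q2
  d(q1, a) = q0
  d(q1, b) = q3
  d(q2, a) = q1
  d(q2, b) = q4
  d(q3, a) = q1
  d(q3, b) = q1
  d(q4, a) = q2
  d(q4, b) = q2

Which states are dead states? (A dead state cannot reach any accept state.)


Forward reachability from each state:
  q0 -> reaches accept state q0 (live)
  q1 -> reaches accept state q0 (live)
  q2 -> reaches accept state q0 (live)
  q3 -> reaches accept state q0 (live)
  q4 -> reaches accept state q0 (live)

None (all states can reach an accept state)


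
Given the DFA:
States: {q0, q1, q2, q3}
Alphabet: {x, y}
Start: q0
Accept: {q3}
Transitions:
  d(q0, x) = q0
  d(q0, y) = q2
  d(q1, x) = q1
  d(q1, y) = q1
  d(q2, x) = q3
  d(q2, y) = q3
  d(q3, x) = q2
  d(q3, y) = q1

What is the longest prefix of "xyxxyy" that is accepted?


Run the DFA, marking each prefix where the state is accepting:
  "" -> q0 [reject]
  "x" -> q0 [reject]
  "xy" -> q2 [reject]
  "xyx" -> q3 [accept]
  "xyxx" -> q2 [reject]
  "xyxxy" -> q3 [accept]
  "xyxxyy" -> q1 [reject]

"xyxxy"


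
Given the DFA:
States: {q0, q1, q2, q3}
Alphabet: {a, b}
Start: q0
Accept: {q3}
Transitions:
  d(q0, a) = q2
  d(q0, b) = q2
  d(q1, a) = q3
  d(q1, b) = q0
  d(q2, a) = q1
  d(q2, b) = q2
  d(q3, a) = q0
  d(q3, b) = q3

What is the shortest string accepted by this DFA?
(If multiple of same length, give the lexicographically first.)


BFS by string length (lex-first path to each state shown):
  len 0: q0<-""
  len 1: q2<-"a"
  len 2: q1<-"aa", q2<-"ab"
  len 3: q0<-"aab", q1<-"aba", q2<-"abb", q3<-"aaa"
Found accept state at length 3.

"aaa"


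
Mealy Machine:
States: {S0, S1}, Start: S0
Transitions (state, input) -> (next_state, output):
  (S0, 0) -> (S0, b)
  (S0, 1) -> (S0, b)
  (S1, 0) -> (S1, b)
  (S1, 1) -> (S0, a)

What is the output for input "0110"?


Step-by-step:
  (S0, 0) -> (S0, b)
  (S0, 1) -> (S0, b)
  (S0, 1) -> (S0, b)
  (S0, 0) -> (S0, b)

"bbbb"


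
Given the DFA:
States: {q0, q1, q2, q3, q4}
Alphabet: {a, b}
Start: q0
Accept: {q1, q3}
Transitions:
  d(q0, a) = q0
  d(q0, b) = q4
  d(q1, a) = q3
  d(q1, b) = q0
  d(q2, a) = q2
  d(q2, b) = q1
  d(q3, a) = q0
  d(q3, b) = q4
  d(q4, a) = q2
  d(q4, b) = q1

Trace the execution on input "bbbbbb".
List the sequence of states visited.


Input: bbbbbb
d(q0, b) = q4
d(q4, b) = q1
d(q1, b) = q0
d(q0, b) = q4
d(q4, b) = q1
d(q1, b) = q0


q0 -> q4 -> q1 -> q0 -> q4 -> q1 -> q0


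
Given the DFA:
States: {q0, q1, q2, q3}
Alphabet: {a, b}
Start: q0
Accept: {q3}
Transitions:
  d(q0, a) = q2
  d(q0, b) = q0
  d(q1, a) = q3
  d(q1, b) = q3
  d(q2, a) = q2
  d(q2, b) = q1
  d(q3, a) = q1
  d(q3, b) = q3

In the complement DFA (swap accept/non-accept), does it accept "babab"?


Trace: q0 -> q0 -> q2 -> q1 -> q3 -> q3
Final: q3
Original accept: {q3}
Complement: q3 is in original accept

No, complement rejects (original accepts)


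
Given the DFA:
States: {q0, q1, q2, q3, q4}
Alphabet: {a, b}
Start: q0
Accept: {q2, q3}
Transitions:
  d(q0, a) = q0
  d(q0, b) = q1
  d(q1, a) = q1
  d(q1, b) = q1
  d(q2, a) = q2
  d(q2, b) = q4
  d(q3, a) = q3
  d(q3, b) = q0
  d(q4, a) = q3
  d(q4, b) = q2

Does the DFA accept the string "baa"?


Trace: q0 -> q1 -> q1 -> q1
Final state: q1
Accept states: {q2, q3}

No, rejected (final state q1 is not an accept state)


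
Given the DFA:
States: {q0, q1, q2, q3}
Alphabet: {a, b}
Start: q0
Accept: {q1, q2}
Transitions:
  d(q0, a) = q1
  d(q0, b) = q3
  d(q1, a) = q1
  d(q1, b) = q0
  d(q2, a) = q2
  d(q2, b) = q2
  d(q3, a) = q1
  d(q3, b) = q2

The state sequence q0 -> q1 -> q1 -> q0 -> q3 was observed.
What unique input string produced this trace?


Trace back each transition to find the symbol:
  q0 --[a]--> q1
  q1 --[a]--> q1
  q1 --[b]--> q0
  q0 --[b]--> q3

"aabb"


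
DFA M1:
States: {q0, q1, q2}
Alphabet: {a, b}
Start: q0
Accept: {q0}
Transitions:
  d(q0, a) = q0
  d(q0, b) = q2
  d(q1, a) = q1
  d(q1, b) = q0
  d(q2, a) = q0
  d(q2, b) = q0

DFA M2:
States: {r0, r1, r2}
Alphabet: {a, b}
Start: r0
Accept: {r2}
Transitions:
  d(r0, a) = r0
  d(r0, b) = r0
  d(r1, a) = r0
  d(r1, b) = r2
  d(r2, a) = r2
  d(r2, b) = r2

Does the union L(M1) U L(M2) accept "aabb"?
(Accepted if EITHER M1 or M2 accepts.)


M1: final=q0 accepted=True
M2: final=r0 accepted=False

Yes, union accepts


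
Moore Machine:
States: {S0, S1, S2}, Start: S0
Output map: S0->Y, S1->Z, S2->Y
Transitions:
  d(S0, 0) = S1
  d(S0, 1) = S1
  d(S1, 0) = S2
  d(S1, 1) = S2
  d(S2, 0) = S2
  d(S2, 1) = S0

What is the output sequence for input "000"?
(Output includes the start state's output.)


Start: S0 (output Y)
  --0--> S1 (output Z)
  --0--> S2 (output Y)
  --0--> S2 (output Y)

"YZYY"


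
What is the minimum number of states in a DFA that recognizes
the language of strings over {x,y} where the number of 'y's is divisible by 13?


States track (count of 'y') mod 13.
Need 13 states: one per remainder 0..12; accept = remainder 0.

13


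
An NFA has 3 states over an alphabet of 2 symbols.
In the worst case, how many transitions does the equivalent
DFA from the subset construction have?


Subset construction: one DFA state per subset of NFA states = 2^3 = 8 states.
Each DFA state has 2 outgoing transitions: 8 * 2 = 16

16


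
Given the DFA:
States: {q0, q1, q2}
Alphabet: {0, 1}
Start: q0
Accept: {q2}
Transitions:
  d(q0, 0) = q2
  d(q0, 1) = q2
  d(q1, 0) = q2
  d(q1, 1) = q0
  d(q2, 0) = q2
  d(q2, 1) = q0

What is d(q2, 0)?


Looking up transition d(q2, 0)

q2


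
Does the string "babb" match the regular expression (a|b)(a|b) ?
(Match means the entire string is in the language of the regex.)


|string| = 4; first = 'b'; last = 'b'

No, "babb" does not match (a|b)(a|b)


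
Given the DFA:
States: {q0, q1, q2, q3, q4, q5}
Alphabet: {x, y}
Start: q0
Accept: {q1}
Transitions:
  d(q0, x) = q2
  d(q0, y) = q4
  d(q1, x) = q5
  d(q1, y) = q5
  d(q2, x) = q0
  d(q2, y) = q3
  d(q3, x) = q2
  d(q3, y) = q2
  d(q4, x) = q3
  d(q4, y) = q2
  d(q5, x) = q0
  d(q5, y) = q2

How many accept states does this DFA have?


Accept states listed: {q1}
Counting: q1(1)

1


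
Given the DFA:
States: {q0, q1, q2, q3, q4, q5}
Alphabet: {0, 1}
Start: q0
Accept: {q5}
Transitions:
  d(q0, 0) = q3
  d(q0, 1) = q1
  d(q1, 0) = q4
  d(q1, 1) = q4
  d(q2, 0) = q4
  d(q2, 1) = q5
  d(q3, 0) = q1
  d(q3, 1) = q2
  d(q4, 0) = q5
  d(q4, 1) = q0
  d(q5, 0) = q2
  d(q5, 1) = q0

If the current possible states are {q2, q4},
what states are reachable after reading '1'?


Apply transition on '1' from each current state:
  d(q2, 1) = q5
  d(q4, 1) = q0

{q0, q5}


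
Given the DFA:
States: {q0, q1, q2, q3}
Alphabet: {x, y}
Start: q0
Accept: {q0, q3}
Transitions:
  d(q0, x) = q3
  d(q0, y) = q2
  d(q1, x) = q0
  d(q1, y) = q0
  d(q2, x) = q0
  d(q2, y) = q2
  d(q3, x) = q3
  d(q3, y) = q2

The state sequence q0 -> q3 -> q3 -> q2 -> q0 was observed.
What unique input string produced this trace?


Trace back each transition to find the symbol:
  q0 --[x]--> q3
  q3 --[x]--> q3
  q3 --[y]--> q2
  q2 --[x]--> q0

"xxyx"


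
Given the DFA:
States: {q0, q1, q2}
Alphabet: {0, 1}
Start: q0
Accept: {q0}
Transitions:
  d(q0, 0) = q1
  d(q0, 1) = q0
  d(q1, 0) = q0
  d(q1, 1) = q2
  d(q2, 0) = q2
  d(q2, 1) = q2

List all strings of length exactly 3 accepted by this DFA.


All strings of length 3: 8 total
Accepted: 3

"001", "100", "111"


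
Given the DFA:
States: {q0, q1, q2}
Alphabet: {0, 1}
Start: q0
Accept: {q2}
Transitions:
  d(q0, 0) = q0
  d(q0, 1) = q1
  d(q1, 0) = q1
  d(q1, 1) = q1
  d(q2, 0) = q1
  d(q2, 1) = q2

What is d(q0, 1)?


Looking up transition d(q0, 1)

q1


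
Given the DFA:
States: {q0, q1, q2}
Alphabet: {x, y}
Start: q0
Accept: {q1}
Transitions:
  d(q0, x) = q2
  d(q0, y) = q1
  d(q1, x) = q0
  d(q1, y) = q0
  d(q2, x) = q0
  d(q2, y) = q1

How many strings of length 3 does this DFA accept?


Enumerating all length-3 strings:
  "xxx" -> q2 [reject]
  "xxy" -> q1 [accept]
  "xyx" -> q0 [reject]
  "xyy" -> q0 [reject]
  "yxx" -> q2 [reject]
  "yxy" -> q1 [accept]
  "yyx" -> q2 [reject]
  "yyy" -> q1 [accept]

3 out of 8


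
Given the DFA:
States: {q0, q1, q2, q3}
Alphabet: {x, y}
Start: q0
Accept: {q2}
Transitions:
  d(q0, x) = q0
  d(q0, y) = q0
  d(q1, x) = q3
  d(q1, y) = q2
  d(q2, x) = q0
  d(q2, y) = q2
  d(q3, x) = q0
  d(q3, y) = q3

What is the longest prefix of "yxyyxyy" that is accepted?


Run the DFA, marking each prefix where the state is accepting:
  "" -> q0 [reject]
  "y" -> q0 [reject]
  "yx" -> q0 [reject]
  "yxy" -> q0 [reject]
  "yxyy" -> q0 [reject]
  "yxyyx" -> q0 [reject]
  "yxyyxy" -> q0 [reject]
  "yxyyxyy" -> q0 [reject]

No prefix is accepted


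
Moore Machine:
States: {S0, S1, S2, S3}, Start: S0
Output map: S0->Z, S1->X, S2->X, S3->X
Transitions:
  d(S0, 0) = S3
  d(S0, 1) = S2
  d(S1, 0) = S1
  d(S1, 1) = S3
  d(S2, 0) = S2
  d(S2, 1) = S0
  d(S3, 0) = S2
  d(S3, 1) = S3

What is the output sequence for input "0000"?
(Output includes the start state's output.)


Start: S0 (output Z)
  --0--> S3 (output X)
  --0--> S2 (output X)
  --0--> S2 (output X)
  --0--> S2 (output X)

"ZXXXX"


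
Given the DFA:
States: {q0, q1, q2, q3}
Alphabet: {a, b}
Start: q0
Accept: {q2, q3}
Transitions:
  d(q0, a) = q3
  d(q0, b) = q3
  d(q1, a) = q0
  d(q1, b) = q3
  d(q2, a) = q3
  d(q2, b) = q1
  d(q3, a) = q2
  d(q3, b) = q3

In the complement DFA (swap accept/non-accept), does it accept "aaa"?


Trace: q0 -> q3 -> q2 -> q3
Final: q3
Original accept: {q2, q3}
Complement: q3 is in original accept

No, complement rejects (original accepts)


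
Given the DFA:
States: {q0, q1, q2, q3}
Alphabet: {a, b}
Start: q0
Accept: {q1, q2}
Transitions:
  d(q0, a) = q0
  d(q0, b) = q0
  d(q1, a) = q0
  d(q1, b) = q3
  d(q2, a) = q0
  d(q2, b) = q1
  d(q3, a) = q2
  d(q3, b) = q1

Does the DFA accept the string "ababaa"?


Trace: q0 -> q0 -> q0 -> q0 -> q0 -> q0 -> q0
Final state: q0
Accept states: {q1, q2}

No, rejected (final state q0 is not an accept state)


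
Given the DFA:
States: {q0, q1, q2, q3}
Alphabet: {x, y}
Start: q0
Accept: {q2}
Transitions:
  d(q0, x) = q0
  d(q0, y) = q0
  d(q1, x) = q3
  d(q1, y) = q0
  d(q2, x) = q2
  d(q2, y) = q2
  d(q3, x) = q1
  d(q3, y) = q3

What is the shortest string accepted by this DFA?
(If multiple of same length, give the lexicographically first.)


BFS by string length (lex-first path to each state shown):
  len 0: q0<-""
  len 1: q0<-"x"
  len 2: q0<-"xx"
  len 3: q0<-"xxx"
  len 4: q0<-"xxxx"
  len 5: q0<-"xxxxx"
  len 6: q0<-"xxxxxx"
  len 7: q0<-"xxxxxxx"
  len 8: q0<-"xxxxxxxx"

No string accepted (empty language)


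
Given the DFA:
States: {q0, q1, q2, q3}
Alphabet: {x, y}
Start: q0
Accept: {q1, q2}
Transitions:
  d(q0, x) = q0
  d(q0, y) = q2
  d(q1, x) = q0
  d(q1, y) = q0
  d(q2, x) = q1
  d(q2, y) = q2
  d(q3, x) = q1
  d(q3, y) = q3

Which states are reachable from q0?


BFS from q0:
  layer 0: {q0}
  layer 1: {q2}
  layer 2: {q1}

{q0, q1, q2}


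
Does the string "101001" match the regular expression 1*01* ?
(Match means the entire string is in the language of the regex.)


|string| = 6; first = '1'; last = '1'

No, "101001" does not match 1*01*


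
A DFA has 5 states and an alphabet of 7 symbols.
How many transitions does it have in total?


Each state has exactly one transition per symbol.
5 * 7 = 35

35


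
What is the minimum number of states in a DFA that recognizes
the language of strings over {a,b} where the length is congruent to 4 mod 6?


States track (length) mod 6.
Need 6 states: one per remainder 0..5; accept = remainder 4.

6


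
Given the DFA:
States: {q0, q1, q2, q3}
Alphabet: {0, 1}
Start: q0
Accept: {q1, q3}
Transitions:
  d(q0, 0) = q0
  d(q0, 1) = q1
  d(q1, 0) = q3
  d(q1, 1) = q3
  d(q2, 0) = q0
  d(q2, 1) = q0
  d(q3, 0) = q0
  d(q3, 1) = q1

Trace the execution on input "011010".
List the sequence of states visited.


Input: 011010
d(q0, 0) = q0
d(q0, 1) = q1
d(q1, 1) = q3
d(q3, 0) = q0
d(q0, 1) = q1
d(q1, 0) = q3


q0 -> q0 -> q1 -> q3 -> q0 -> q1 -> q3


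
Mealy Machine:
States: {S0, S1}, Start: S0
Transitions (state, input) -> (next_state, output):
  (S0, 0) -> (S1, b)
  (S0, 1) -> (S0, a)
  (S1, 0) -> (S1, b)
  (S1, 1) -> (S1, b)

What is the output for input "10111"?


Step-by-step:
  (S0, 1) -> (S0, a)
  (S0, 0) -> (S1, b)
  (S1, 1) -> (S1, b)
  (S1, 1) -> (S1, b)
  (S1, 1) -> (S1, b)

"abbbb"


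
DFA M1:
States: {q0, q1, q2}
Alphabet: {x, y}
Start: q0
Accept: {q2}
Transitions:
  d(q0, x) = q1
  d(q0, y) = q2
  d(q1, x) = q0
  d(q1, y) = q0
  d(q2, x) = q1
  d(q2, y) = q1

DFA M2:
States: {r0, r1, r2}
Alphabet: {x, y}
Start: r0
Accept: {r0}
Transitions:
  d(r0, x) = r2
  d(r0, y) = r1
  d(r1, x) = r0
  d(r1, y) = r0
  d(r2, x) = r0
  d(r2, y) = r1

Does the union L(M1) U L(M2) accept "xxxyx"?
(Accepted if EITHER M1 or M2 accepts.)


M1: final=q1 accepted=False
M2: final=r0 accepted=True

Yes, union accepts
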